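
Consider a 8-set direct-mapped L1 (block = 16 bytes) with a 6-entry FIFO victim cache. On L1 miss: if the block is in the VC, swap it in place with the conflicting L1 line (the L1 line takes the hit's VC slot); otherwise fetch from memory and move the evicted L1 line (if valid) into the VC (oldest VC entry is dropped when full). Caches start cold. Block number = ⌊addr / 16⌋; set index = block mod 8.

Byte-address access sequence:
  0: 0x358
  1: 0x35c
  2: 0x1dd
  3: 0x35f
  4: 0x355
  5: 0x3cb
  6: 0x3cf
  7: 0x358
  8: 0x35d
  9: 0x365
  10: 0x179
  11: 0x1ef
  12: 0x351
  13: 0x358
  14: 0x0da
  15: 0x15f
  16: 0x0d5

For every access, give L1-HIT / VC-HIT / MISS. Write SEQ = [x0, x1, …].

  [0] addr=0x358 blk=53 s=5: MISS | VC []
  [1] addr=0x35c blk=53 s=5: L1-HIT | VC []
  [2] addr=0x1dd blk=29 s=5: MISS | VC [53]
  [3] addr=0x35f blk=53 s=5: VC-HIT | VC [29]
  [4] addr=0x355 blk=53 s=5: L1-HIT | VC [29]
  [5] addr=0x3cb blk=60 s=4: MISS | VC [29]
  [6] addr=0x3cf blk=60 s=4: L1-HIT | VC [29]
  [7] addr=0x358 blk=53 s=5: L1-HIT | VC [29]
  [8] addr=0x35d blk=53 s=5: L1-HIT | VC [29]
  [9] addr=0x365 blk=54 s=6: MISS | VC [29]
  [10] addr=0x179 blk=23 s=7: MISS | VC [29]
  [11] addr=0x1ef blk=30 s=6: MISS | VC [29, 54]
  [12] addr=0x351 blk=53 s=5: L1-HIT | VC [29, 54]
  [13] addr=0x358 blk=53 s=5: L1-HIT | VC [29, 54]
  [14] addr=0xda blk=13 s=5: MISS | VC [29, 54, 53]
  [15] addr=0x15f blk=21 s=5: MISS | VC [29, 54, 53, 13]
  [16] addr=0xd5 blk=13 s=5: VC-HIT | VC [29, 54, 53, 21]

SEQ = [MISS, L1-HIT, MISS, VC-HIT, L1-HIT, MISS, L1-HIT, L1-HIT, L1-HIT, MISS, MISS, MISS, L1-HIT, L1-HIT, MISS, MISS, VC-HIT]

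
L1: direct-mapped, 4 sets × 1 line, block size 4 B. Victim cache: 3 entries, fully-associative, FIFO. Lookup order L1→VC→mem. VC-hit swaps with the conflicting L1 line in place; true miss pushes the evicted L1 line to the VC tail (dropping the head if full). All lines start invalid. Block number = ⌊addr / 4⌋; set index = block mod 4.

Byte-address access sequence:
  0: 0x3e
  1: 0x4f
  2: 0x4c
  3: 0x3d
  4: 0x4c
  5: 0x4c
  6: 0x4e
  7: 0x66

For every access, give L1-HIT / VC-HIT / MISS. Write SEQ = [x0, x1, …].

SEQ = [MISS, MISS, L1-HIT, VC-HIT, VC-HIT, L1-HIT, L1-HIT, MISS]

0: 0x3e (blk 15, set 3) → MISS  vc=[]
1: 0x4f (blk 19, set 3) → MISS  vc=[15]
2: 0x4c (blk 19, set 3) → L1-HIT  vc=[15]
3: 0x3d (blk 15, set 3) → VC-HIT  vc=[19]
4: 0x4c (blk 19, set 3) → VC-HIT  vc=[15]
5: 0x4c (blk 19, set 3) → L1-HIT  vc=[15]
6: 0x4e (blk 19, set 3) → L1-HIT  vc=[15]
7: 0x66 (blk 25, set 1) → MISS  vc=[15]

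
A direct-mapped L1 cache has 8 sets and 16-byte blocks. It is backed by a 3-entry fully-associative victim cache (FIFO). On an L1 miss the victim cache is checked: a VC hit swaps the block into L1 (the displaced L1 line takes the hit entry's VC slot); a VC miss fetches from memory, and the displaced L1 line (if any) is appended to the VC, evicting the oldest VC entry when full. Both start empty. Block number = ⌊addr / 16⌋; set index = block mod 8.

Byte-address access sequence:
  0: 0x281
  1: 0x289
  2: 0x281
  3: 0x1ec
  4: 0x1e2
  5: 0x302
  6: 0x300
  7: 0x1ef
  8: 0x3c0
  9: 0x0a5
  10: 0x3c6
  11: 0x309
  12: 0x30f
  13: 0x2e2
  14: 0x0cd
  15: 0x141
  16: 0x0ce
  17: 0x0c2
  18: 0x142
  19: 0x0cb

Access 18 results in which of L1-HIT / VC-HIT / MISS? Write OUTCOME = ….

  [0] addr=0x281 blk=40 s=0: MISS | VC []
  [1] addr=0x289 blk=40 s=0: L1-HIT | VC []
  [2] addr=0x281 blk=40 s=0: L1-HIT | VC []
  [3] addr=0x1ec blk=30 s=6: MISS | VC []
  [4] addr=0x1e2 blk=30 s=6: L1-HIT | VC []
  [5] addr=0x302 blk=48 s=0: MISS | VC [40]
  [6] addr=0x300 blk=48 s=0: L1-HIT | VC [40]
  [7] addr=0x1ef blk=30 s=6: L1-HIT | VC [40]
  [8] addr=0x3c0 blk=60 s=4: MISS | VC [40]
  [9] addr=0xa5 blk=10 s=2: MISS | VC [40]
  [10] addr=0x3c6 blk=60 s=4: L1-HIT | VC [40]
  [11] addr=0x309 blk=48 s=0: L1-HIT | VC [40]
  [12] addr=0x30f blk=48 s=0: L1-HIT | VC [40]
  [13] addr=0x2e2 blk=46 s=6: MISS | VC [40, 30]
  [14] addr=0xcd blk=12 s=4: MISS | VC [40, 30, 60]
  [15] addr=0x141 blk=20 s=4: MISS | VC [30, 60, 12]
  [16] addr=0xce blk=12 s=4: VC-HIT | VC [30, 60, 20]
  [17] addr=0xc2 blk=12 s=4: L1-HIT | VC [30, 60, 20]
  [18] addr=0x142 blk=20 s=4: VC-HIT | VC [30, 60, 12]
  [19] addr=0xcb blk=12 s=4: VC-HIT | VC [30, 60, 20]

OUTCOME = VC-HIT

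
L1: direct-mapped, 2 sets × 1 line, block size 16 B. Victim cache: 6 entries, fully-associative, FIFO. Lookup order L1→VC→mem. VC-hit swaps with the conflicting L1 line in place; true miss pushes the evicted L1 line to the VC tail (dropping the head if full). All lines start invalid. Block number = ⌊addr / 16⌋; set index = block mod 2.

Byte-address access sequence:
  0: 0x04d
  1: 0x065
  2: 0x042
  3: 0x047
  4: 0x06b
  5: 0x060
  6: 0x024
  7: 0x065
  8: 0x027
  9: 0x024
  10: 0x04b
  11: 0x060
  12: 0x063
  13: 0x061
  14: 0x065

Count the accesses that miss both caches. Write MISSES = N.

MISSES = 3

#0 0x4d→b4/s0 MISS; vc=[]
#1 0x65→b6/s0 MISS; vc=[4]
#2 0x42→b4/s0 VC-HIT; vc=[6]
#3 0x47→b4/s0 L1-HIT; vc=[6]
#4 0x6b→b6/s0 VC-HIT; vc=[4]
#5 0x60→b6/s0 L1-HIT; vc=[4]
#6 0x24→b2/s0 MISS; vc=[4,6]
#7 0x65→b6/s0 VC-HIT; vc=[4,2]
#8 0x27→b2/s0 VC-HIT; vc=[4,6]
#9 0x24→b2/s0 L1-HIT; vc=[4,6]
#10 0x4b→b4/s0 VC-HIT; vc=[2,6]
#11 0x60→b6/s0 VC-HIT; vc=[2,4]
#12 0x63→b6/s0 L1-HIT; vc=[2,4]
#13 0x61→b6/s0 L1-HIT; vc=[2,4]
#14 0x65→b6/s0 L1-HIT; vc=[2,4]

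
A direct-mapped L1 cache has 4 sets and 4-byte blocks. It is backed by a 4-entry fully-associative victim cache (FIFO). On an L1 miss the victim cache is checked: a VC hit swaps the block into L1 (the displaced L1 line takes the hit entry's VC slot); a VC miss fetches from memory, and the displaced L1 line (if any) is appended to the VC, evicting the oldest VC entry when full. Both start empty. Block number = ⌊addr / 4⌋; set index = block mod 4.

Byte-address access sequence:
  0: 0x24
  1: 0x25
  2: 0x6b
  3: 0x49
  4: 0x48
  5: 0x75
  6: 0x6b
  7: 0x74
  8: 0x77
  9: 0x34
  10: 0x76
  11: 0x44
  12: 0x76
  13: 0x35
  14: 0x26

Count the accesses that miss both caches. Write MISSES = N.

0: 0x24 (blk 9, set 1) → MISS  vc=[]
1: 0x25 (blk 9, set 1) → L1-HIT  vc=[]
2: 0x6b (blk 26, set 2) → MISS  vc=[]
3: 0x49 (blk 18, set 2) → MISS  vc=[26]
4: 0x48 (blk 18, set 2) → L1-HIT  vc=[26]
5: 0x75 (blk 29, set 1) → MISS  vc=[26, 9]
6: 0x6b (blk 26, set 2) → VC-HIT  vc=[18, 9]
7: 0x74 (blk 29, set 1) → L1-HIT  vc=[18, 9]
8: 0x77 (blk 29, set 1) → L1-HIT  vc=[18, 9]
9: 0x34 (blk 13, set 1) → MISS  vc=[18, 9, 29]
10: 0x76 (blk 29, set 1) → VC-HIT  vc=[18, 9, 13]
11: 0x44 (blk 17, set 1) → MISS  vc=[18, 9, 13, 29]
12: 0x76 (blk 29, set 1) → VC-HIT  vc=[18, 9, 13, 17]
13: 0x35 (blk 13, set 1) → VC-HIT  vc=[18, 9, 29, 17]
14: 0x26 (blk 9, set 1) → VC-HIT  vc=[18, 13, 29, 17]

MISSES = 6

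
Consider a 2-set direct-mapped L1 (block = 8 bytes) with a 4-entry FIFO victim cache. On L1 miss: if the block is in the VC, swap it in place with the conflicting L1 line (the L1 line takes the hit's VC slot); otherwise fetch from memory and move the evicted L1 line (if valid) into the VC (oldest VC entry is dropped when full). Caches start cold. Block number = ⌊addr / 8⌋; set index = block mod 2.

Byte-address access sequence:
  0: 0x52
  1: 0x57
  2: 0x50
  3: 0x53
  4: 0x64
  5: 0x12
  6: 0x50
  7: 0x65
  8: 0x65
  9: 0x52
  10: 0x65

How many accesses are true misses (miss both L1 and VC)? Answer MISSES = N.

  [0] addr=0x52 blk=10 s=0: MISS | VC []
  [1] addr=0x57 blk=10 s=0: L1-HIT | VC []
  [2] addr=0x50 blk=10 s=0: L1-HIT | VC []
  [3] addr=0x53 blk=10 s=0: L1-HIT | VC []
  [4] addr=0x64 blk=12 s=0: MISS | VC [10]
  [5] addr=0x12 blk=2 s=0: MISS | VC [10, 12]
  [6] addr=0x50 blk=10 s=0: VC-HIT | VC [2, 12]
  [7] addr=0x65 blk=12 s=0: VC-HIT | VC [2, 10]
  [8] addr=0x65 blk=12 s=0: L1-HIT | VC [2, 10]
  [9] addr=0x52 blk=10 s=0: VC-HIT | VC [2, 12]
  [10] addr=0x65 blk=12 s=0: VC-HIT | VC [2, 10]

MISSES = 3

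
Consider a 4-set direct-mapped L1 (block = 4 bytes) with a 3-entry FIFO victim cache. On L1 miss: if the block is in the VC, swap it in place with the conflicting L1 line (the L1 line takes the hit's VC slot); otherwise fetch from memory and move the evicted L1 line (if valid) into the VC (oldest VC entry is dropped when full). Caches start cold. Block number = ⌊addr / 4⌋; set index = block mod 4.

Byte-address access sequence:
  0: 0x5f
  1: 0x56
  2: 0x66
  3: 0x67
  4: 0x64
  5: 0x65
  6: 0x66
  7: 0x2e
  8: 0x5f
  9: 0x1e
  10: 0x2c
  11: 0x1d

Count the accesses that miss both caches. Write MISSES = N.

MISSES = 5

  [0] addr=0x5f blk=23 s=3: MISS | VC []
  [1] addr=0x56 blk=21 s=1: MISS | VC []
  [2] addr=0x66 blk=25 s=1: MISS | VC [21]
  [3] addr=0x67 blk=25 s=1: L1-HIT | VC [21]
  [4] addr=0x64 blk=25 s=1: L1-HIT | VC [21]
  [5] addr=0x65 blk=25 s=1: L1-HIT | VC [21]
  [6] addr=0x66 blk=25 s=1: L1-HIT | VC [21]
  [7] addr=0x2e blk=11 s=3: MISS | VC [21, 23]
  [8] addr=0x5f blk=23 s=3: VC-HIT | VC [21, 11]
  [9] addr=0x1e blk=7 s=3: MISS | VC [21, 11, 23]
  [10] addr=0x2c blk=11 s=3: VC-HIT | VC [21, 7, 23]
  [11] addr=0x1d blk=7 s=3: VC-HIT | VC [21, 11, 23]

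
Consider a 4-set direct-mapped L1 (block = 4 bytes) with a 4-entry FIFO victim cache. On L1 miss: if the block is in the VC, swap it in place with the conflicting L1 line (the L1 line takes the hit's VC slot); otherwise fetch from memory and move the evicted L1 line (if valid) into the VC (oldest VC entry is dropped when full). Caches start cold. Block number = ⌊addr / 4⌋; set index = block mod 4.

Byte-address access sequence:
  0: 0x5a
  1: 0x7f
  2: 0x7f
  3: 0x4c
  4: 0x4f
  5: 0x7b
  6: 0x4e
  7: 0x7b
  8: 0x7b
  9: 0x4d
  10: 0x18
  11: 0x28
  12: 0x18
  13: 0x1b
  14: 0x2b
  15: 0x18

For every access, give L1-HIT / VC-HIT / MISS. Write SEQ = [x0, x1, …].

#0 0x5a→b22/s2 MISS; vc=[]
#1 0x7f→b31/s3 MISS; vc=[]
#2 0x7f→b31/s3 L1-HIT; vc=[]
#3 0x4c→b19/s3 MISS; vc=[31]
#4 0x4f→b19/s3 L1-HIT; vc=[31]
#5 0x7b→b30/s2 MISS; vc=[31,22]
#6 0x4e→b19/s3 L1-HIT; vc=[31,22]
#7 0x7b→b30/s2 L1-HIT; vc=[31,22]
#8 0x7b→b30/s2 L1-HIT; vc=[31,22]
#9 0x4d→b19/s3 L1-HIT; vc=[31,22]
#10 0x18→b6/s2 MISS; vc=[31,22,30]
#11 0x28→b10/s2 MISS; vc=[31,22,30,6]
#12 0x18→b6/s2 VC-HIT; vc=[31,22,30,10]
#13 0x1b→b6/s2 L1-HIT; vc=[31,22,30,10]
#14 0x2b→b10/s2 VC-HIT; vc=[31,22,30,6]
#15 0x18→b6/s2 VC-HIT; vc=[31,22,30,10]

SEQ = [MISS, MISS, L1-HIT, MISS, L1-HIT, MISS, L1-HIT, L1-HIT, L1-HIT, L1-HIT, MISS, MISS, VC-HIT, L1-HIT, VC-HIT, VC-HIT]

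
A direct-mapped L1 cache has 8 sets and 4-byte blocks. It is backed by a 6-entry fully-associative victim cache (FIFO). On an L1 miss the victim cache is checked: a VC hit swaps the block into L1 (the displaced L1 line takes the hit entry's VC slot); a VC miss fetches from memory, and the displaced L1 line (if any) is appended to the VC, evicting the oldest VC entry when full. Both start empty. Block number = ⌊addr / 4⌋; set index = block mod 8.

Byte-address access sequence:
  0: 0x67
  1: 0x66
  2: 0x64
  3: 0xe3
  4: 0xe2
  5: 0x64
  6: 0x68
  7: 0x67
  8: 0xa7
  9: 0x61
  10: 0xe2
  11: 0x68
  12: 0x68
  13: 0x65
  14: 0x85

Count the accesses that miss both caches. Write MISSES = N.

#0 0x67→b25/s1 MISS; vc=[]
#1 0x66→b25/s1 L1-HIT; vc=[]
#2 0x64→b25/s1 L1-HIT; vc=[]
#3 0xe3→b56/s0 MISS; vc=[]
#4 0xe2→b56/s0 L1-HIT; vc=[]
#5 0x64→b25/s1 L1-HIT; vc=[]
#6 0x68→b26/s2 MISS; vc=[]
#7 0x67→b25/s1 L1-HIT; vc=[]
#8 0xa7→b41/s1 MISS; vc=[25]
#9 0x61→b24/s0 MISS; vc=[25,56]
#10 0xe2→b56/s0 VC-HIT; vc=[25,24]
#11 0x68→b26/s2 L1-HIT; vc=[25,24]
#12 0x68→b26/s2 L1-HIT; vc=[25,24]
#13 0x65→b25/s1 VC-HIT; vc=[41,24]
#14 0x85→b33/s1 MISS; vc=[41,24,25]

MISSES = 6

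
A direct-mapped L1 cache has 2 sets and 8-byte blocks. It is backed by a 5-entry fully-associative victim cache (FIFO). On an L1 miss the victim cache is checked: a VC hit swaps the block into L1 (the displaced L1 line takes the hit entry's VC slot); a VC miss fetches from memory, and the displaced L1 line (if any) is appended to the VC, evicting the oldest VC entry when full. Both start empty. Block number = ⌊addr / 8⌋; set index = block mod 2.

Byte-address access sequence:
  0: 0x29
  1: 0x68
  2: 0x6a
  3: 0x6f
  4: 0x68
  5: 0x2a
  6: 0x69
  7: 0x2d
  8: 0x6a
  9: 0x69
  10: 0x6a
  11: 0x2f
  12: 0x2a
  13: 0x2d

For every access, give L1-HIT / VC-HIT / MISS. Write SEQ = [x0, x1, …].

SEQ = [MISS, MISS, L1-HIT, L1-HIT, L1-HIT, VC-HIT, VC-HIT, VC-HIT, VC-HIT, L1-HIT, L1-HIT, VC-HIT, L1-HIT, L1-HIT]

0: 0x29 (blk 5, set 1) → MISS  vc=[]
1: 0x68 (blk 13, set 1) → MISS  vc=[5]
2: 0x6a (blk 13, set 1) → L1-HIT  vc=[5]
3: 0x6f (blk 13, set 1) → L1-HIT  vc=[5]
4: 0x68 (blk 13, set 1) → L1-HIT  vc=[5]
5: 0x2a (blk 5, set 1) → VC-HIT  vc=[13]
6: 0x69 (blk 13, set 1) → VC-HIT  vc=[5]
7: 0x2d (blk 5, set 1) → VC-HIT  vc=[13]
8: 0x6a (blk 13, set 1) → VC-HIT  vc=[5]
9: 0x69 (blk 13, set 1) → L1-HIT  vc=[5]
10: 0x6a (blk 13, set 1) → L1-HIT  vc=[5]
11: 0x2f (blk 5, set 1) → VC-HIT  vc=[13]
12: 0x2a (blk 5, set 1) → L1-HIT  vc=[13]
13: 0x2d (blk 5, set 1) → L1-HIT  vc=[13]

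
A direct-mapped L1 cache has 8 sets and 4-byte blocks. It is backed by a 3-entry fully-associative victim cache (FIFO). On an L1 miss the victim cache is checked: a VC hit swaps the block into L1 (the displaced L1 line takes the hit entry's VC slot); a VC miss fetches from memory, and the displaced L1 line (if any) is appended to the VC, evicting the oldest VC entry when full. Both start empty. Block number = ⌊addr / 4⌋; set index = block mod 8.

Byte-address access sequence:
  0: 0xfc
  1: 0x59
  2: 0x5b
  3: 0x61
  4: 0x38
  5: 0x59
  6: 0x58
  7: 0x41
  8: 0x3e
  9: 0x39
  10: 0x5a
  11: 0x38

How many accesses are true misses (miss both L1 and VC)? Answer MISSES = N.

0: 0xfc (blk 63, set 7) → MISS  vc=[]
1: 0x59 (blk 22, set 6) → MISS  vc=[]
2: 0x5b (blk 22, set 6) → L1-HIT  vc=[]
3: 0x61 (blk 24, set 0) → MISS  vc=[]
4: 0x38 (blk 14, set 6) → MISS  vc=[22]
5: 0x59 (blk 22, set 6) → VC-HIT  vc=[14]
6: 0x58 (blk 22, set 6) → L1-HIT  vc=[14]
7: 0x41 (blk 16, set 0) → MISS  vc=[14, 24]
8: 0x3e (blk 15, set 7) → MISS  vc=[14, 24, 63]
9: 0x39 (blk 14, set 6) → VC-HIT  vc=[22, 24, 63]
10: 0x5a (blk 22, set 6) → VC-HIT  vc=[14, 24, 63]
11: 0x38 (blk 14, set 6) → VC-HIT  vc=[22, 24, 63]

MISSES = 6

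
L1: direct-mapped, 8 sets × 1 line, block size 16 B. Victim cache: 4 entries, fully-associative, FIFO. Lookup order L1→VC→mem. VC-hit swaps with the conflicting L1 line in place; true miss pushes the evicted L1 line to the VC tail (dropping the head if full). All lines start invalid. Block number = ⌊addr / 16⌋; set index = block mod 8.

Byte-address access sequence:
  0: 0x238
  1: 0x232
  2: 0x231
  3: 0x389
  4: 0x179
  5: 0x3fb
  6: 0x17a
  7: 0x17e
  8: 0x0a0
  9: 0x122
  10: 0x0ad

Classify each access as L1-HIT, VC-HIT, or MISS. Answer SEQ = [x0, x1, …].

  [0] addr=0x238 blk=35 s=3: MISS | VC []
  [1] addr=0x232 blk=35 s=3: L1-HIT | VC []
  [2] addr=0x231 blk=35 s=3: L1-HIT | VC []
  [3] addr=0x389 blk=56 s=0: MISS | VC []
  [4] addr=0x179 blk=23 s=7: MISS | VC []
  [5] addr=0x3fb blk=63 s=7: MISS | VC [23]
  [6] addr=0x17a blk=23 s=7: VC-HIT | VC [63]
  [7] addr=0x17e blk=23 s=7: L1-HIT | VC [63]
  [8] addr=0xa0 blk=10 s=2: MISS | VC [63]
  [9] addr=0x122 blk=18 s=2: MISS | VC [63, 10]
  [10] addr=0xad blk=10 s=2: VC-HIT | VC [63, 18]

SEQ = [MISS, L1-HIT, L1-HIT, MISS, MISS, MISS, VC-HIT, L1-HIT, MISS, MISS, VC-HIT]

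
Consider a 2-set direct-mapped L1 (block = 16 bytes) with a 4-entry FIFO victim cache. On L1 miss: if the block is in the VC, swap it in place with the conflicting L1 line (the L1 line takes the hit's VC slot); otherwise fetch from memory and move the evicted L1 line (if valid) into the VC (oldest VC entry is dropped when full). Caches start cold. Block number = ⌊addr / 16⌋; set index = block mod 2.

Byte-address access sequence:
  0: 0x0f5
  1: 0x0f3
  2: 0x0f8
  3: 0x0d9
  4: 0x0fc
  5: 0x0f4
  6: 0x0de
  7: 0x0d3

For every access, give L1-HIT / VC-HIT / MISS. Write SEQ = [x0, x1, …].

SEQ = [MISS, L1-HIT, L1-HIT, MISS, VC-HIT, L1-HIT, VC-HIT, L1-HIT]

#0 0xf5→b15/s1 MISS; vc=[]
#1 0xf3→b15/s1 L1-HIT; vc=[]
#2 0xf8→b15/s1 L1-HIT; vc=[]
#3 0xd9→b13/s1 MISS; vc=[15]
#4 0xfc→b15/s1 VC-HIT; vc=[13]
#5 0xf4→b15/s1 L1-HIT; vc=[13]
#6 0xde→b13/s1 VC-HIT; vc=[15]
#7 0xd3→b13/s1 L1-HIT; vc=[15]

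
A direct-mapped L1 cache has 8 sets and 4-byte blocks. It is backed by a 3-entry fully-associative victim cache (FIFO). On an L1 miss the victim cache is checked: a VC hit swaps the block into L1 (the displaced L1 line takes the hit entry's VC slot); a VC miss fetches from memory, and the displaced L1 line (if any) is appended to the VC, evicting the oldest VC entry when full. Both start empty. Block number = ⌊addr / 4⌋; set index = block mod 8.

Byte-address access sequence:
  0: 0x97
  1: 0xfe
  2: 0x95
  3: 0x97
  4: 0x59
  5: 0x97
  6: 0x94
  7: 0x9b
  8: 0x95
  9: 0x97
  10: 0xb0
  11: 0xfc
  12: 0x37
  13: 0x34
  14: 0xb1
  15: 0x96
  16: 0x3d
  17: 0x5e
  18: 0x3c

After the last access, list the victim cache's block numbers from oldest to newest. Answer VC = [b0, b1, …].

0: 0x97 (blk 37, set 5) → MISS  vc=[]
1: 0xfe (blk 63, set 7) → MISS  vc=[]
2: 0x95 (blk 37, set 5) → L1-HIT  vc=[]
3: 0x97 (blk 37, set 5) → L1-HIT  vc=[]
4: 0x59 (blk 22, set 6) → MISS  vc=[]
5: 0x97 (blk 37, set 5) → L1-HIT  vc=[]
6: 0x94 (blk 37, set 5) → L1-HIT  vc=[]
7: 0x9b (blk 38, set 6) → MISS  vc=[22]
8: 0x95 (blk 37, set 5) → L1-HIT  vc=[22]
9: 0x97 (blk 37, set 5) → L1-HIT  vc=[22]
10: 0xb0 (blk 44, set 4) → MISS  vc=[22]
11: 0xfc (blk 63, set 7) → L1-HIT  vc=[22]
12: 0x37 (blk 13, set 5) → MISS  vc=[22, 37]
13: 0x34 (blk 13, set 5) → L1-HIT  vc=[22, 37]
14: 0xb1 (blk 44, set 4) → L1-HIT  vc=[22, 37]
15: 0x96 (blk 37, set 5) → VC-HIT  vc=[22, 13]
16: 0x3d (blk 15, set 7) → MISS  vc=[22, 13, 63]
17: 0x5e (blk 23, set 7) → MISS  vc=[13, 63, 15]
18: 0x3c (blk 15, set 7) → VC-HIT  vc=[13, 63, 23]

VC = [13, 63, 23]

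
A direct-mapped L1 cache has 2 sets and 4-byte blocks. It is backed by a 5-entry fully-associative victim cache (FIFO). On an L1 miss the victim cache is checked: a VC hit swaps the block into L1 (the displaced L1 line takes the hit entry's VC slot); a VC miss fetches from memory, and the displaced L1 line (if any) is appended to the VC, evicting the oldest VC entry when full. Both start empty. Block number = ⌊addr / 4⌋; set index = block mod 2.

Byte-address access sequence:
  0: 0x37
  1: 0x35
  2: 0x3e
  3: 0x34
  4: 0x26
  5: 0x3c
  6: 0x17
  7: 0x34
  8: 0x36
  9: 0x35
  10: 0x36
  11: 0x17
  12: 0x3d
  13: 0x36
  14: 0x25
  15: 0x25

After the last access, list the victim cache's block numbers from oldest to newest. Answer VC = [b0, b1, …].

  [0] addr=0x37 blk=13 s=1: MISS | VC []
  [1] addr=0x35 blk=13 s=1: L1-HIT | VC []
  [2] addr=0x3e blk=15 s=1: MISS | VC [13]
  [3] addr=0x34 blk=13 s=1: VC-HIT | VC [15]
  [4] addr=0x26 blk=9 s=1: MISS | VC [15, 13]
  [5] addr=0x3c blk=15 s=1: VC-HIT | VC [9, 13]
  [6] addr=0x17 blk=5 s=1: MISS | VC [9, 13, 15]
  [7] addr=0x34 blk=13 s=1: VC-HIT | VC [9, 5, 15]
  [8] addr=0x36 blk=13 s=1: L1-HIT | VC [9, 5, 15]
  [9] addr=0x35 blk=13 s=1: L1-HIT | VC [9, 5, 15]
  [10] addr=0x36 blk=13 s=1: L1-HIT | VC [9, 5, 15]
  [11] addr=0x17 blk=5 s=1: VC-HIT | VC [9, 13, 15]
  [12] addr=0x3d blk=15 s=1: VC-HIT | VC [9, 13, 5]
  [13] addr=0x36 blk=13 s=1: VC-HIT | VC [9, 15, 5]
  [14] addr=0x25 blk=9 s=1: VC-HIT | VC [13, 15, 5]
  [15] addr=0x25 blk=9 s=1: L1-HIT | VC [13, 15, 5]

VC = [13, 15, 5]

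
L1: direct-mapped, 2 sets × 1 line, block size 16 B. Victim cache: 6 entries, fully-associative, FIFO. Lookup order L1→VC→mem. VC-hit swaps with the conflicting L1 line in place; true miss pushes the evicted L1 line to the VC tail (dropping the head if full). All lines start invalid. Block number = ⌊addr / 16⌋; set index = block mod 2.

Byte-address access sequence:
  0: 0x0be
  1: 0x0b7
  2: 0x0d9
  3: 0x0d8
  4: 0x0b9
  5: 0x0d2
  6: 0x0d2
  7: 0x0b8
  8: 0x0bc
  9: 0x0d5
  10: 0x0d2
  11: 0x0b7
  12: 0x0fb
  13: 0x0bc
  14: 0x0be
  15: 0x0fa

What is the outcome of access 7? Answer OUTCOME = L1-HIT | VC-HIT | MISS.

OUTCOME = VC-HIT

0: 0xbe (blk 11, set 1) → MISS  vc=[]
1: 0xb7 (blk 11, set 1) → L1-HIT  vc=[]
2: 0xd9 (blk 13, set 1) → MISS  vc=[11]
3: 0xd8 (blk 13, set 1) → L1-HIT  vc=[11]
4: 0xb9 (blk 11, set 1) → VC-HIT  vc=[13]
5: 0xd2 (blk 13, set 1) → VC-HIT  vc=[11]
6: 0xd2 (blk 13, set 1) → L1-HIT  vc=[11]
7: 0xb8 (blk 11, set 1) → VC-HIT  vc=[13]
8: 0xbc (blk 11, set 1) → L1-HIT  vc=[13]
9: 0xd5 (blk 13, set 1) → VC-HIT  vc=[11]
10: 0xd2 (blk 13, set 1) → L1-HIT  vc=[11]
11: 0xb7 (blk 11, set 1) → VC-HIT  vc=[13]
12: 0xfb (blk 15, set 1) → MISS  vc=[13, 11]
13: 0xbc (blk 11, set 1) → VC-HIT  vc=[13, 15]
14: 0xbe (blk 11, set 1) → L1-HIT  vc=[13, 15]
15: 0xfa (blk 15, set 1) → VC-HIT  vc=[13, 11]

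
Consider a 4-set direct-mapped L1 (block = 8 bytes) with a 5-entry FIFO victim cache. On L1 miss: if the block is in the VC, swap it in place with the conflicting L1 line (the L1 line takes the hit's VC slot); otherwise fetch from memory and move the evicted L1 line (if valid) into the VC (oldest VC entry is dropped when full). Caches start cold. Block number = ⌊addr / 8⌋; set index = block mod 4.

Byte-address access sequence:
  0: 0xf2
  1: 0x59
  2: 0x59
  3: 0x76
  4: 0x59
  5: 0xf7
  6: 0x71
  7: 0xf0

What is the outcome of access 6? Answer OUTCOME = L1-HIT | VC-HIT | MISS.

OUTCOME = VC-HIT

  [0] addr=0xf2 blk=30 s=2: MISS | VC []
  [1] addr=0x59 blk=11 s=3: MISS | VC []
  [2] addr=0x59 blk=11 s=3: L1-HIT | VC []
  [3] addr=0x76 blk=14 s=2: MISS | VC [30]
  [4] addr=0x59 blk=11 s=3: L1-HIT | VC [30]
  [5] addr=0xf7 blk=30 s=2: VC-HIT | VC [14]
  [6] addr=0x71 blk=14 s=2: VC-HIT | VC [30]
  [7] addr=0xf0 blk=30 s=2: VC-HIT | VC [14]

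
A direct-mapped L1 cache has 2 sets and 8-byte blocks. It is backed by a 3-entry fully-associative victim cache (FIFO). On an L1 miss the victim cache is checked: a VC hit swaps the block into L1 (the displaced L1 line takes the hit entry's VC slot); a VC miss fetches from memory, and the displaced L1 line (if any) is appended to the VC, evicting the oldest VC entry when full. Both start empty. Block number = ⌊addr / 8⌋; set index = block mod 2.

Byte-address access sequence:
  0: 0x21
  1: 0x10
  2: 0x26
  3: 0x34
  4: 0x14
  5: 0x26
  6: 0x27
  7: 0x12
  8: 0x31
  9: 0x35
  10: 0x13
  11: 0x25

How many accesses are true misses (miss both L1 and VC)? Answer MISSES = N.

MISSES = 3

  [0] addr=0x21 blk=4 s=0: MISS | VC []
  [1] addr=0x10 blk=2 s=0: MISS | VC [4]
  [2] addr=0x26 blk=4 s=0: VC-HIT | VC [2]
  [3] addr=0x34 blk=6 s=0: MISS | VC [2, 4]
  [4] addr=0x14 blk=2 s=0: VC-HIT | VC [6, 4]
  [5] addr=0x26 blk=4 s=0: VC-HIT | VC [6, 2]
  [6] addr=0x27 blk=4 s=0: L1-HIT | VC [6, 2]
  [7] addr=0x12 blk=2 s=0: VC-HIT | VC [6, 4]
  [8] addr=0x31 blk=6 s=0: VC-HIT | VC [2, 4]
  [9] addr=0x35 blk=6 s=0: L1-HIT | VC [2, 4]
  [10] addr=0x13 blk=2 s=0: VC-HIT | VC [6, 4]
  [11] addr=0x25 blk=4 s=0: VC-HIT | VC [6, 2]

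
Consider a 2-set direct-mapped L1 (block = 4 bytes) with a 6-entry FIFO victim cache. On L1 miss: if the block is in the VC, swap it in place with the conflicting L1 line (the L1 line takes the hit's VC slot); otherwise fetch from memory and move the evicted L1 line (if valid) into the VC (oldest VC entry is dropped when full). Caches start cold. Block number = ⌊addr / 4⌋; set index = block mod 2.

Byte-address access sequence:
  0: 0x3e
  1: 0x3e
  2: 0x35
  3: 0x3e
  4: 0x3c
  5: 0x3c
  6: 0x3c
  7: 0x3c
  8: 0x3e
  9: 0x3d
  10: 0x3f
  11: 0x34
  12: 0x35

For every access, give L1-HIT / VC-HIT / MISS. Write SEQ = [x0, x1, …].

SEQ = [MISS, L1-HIT, MISS, VC-HIT, L1-HIT, L1-HIT, L1-HIT, L1-HIT, L1-HIT, L1-HIT, L1-HIT, VC-HIT, L1-HIT]

  [0] addr=0x3e blk=15 s=1: MISS | VC []
  [1] addr=0x3e blk=15 s=1: L1-HIT | VC []
  [2] addr=0x35 blk=13 s=1: MISS | VC [15]
  [3] addr=0x3e blk=15 s=1: VC-HIT | VC [13]
  [4] addr=0x3c blk=15 s=1: L1-HIT | VC [13]
  [5] addr=0x3c blk=15 s=1: L1-HIT | VC [13]
  [6] addr=0x3c blk=15 s=1: L1-HIT | VC [13]
  [7] addr=0x3c blk=15 s=1: L1-HIT | VC [13]
  [8] addr=0x3e blk=15 s=1: L1-HIT | VC [13]
  [9] addr=0x3d blk=15 s=1: L1-HIT | VC [13]
  [10] addr=0x3f blk=15 s=1: L1-HIT | VC [13]
  [11] addr=0x34 blk=13 s=1: VC-HIT | VC [15]
  [12] addr=0x35 blk=13 s=1: L1-HIT | VC [15]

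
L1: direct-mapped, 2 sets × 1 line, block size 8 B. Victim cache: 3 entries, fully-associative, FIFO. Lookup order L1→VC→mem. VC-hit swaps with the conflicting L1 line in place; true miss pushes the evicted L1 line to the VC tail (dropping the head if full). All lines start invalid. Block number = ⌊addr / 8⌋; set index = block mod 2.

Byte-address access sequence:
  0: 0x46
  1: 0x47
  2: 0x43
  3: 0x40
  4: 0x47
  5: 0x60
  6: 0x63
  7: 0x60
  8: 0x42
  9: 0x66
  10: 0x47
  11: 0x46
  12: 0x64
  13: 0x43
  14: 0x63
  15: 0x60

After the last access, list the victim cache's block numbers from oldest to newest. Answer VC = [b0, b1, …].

0: 0x46 (blk 8, set 0) → MISS  vc=[]
1: 0x47 (blk 8, set 0) → L1-HIT  vc=[]
2: 0x43 (blk 8, set 0) → L1-HIT  vc=[]
3: 0x40 (blk 8, set 0) → L1-HIT  vc=[]
4: 0x47 (blk 8, set 0) → L1-HIT  vc=[]
5: 0x60 (blk 12, set 0) → MISS  vc=[8]
6: 0x63 (blk 12, set 0) → L1-HIT  vc=[8]
7: 0x60 (blk 12, set 0) → L1-HIT  vc=[8]
8: 0x42 (blk 8, set 0) → VC-HIT  vc=[12]
9: 0x66 (blk 12, set 0) → VC-HIT  vc=[8]
10: 0x47 (blk 8, set 0) → VC-HIT  vc=[12]
11: 0x46 (blk 8, set 0) → L1-HIT  vc=[12]
12: 0x64 (blk 12, set 0) → VC-HIT  vc=[8]
13: 0x43 (blk 8, set 0) → VC-HIT  vc=[12]
14: 0x63 (blk 12, set 0) → VC-HIT  vc=[8]
15: 0x60 (blk 12, set 0) → L1-HIT  vc=[8]

VC = [8]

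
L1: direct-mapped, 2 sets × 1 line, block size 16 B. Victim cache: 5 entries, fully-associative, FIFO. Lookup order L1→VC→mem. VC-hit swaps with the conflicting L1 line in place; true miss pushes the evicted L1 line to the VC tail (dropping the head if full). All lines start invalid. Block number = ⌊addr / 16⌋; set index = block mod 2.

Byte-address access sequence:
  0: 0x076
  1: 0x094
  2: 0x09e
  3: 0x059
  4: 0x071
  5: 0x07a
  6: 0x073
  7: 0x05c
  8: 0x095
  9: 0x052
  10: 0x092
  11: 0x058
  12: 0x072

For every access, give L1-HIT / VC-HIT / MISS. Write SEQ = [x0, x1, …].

  [0] addr=0x76 blk=7 s=1: MISS | VC []
  [1] addr=0x94 blk=9 s=1: MISS | VC [7]
  [2] addr=0x9e blk=9 s=1: L1-HIT | VC [7]
  [3] addr=0x59 blk=5 s=1: MISS | VC [7, 9]
  [4] addr=0x71 blk=7 s=1: VC-HIT | VC [5, 9]
  [5] addr=0x7a blk=7 s=1: L1-HIT | VC [5, 9]
  [6] addr=0x73 blk=7 s=1: L1-HIT | VC [5, 9]
  [7] addr=0x5c blk=5 s=1: VC-HIT | VC [7, 9]
  [8] addr=0x95 blk=9 s=1: VC-HIT | VC [7, 5]
  [9] addr=0x52 blk=5 s=1: VC-HIT | VC [7, 9]
  [10] addr=0x92 blk=9 s=1: VC-HIT | VC [7, 5]
  [11] addr=0x58 blk=5 s=1: VC-HIT | VC [7, 9]
  [12] addr=0x72 blk=7 s=1: VC-HIT | VC [5, 9]

SEQ = [MISS, MISS, L1-HIT, MISS, VC-HIT, L1-HIT, L1-HIT, VC-HIT, VC-HIT, VC-HIT, VC-HIT, VC-HIT, VC-HIT]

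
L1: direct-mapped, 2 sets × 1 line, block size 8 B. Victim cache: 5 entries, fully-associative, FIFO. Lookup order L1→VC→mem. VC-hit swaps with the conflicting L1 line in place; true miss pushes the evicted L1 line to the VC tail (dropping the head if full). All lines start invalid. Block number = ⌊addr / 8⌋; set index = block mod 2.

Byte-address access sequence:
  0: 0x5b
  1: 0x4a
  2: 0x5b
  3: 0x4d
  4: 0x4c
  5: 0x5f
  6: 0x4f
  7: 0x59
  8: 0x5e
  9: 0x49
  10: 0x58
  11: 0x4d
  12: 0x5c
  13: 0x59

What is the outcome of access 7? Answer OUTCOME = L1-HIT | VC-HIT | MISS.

OUTCOME = VC-HIT

#0 0x5b→b11/s1 MISS; vc=[]
#1 0x4a→b9/s1 MISS; vc=[11]
#2 0x5b→b11/s1 VC-HIT; vc=[9]
#3 0x4d→b9/s1 VC-HIT; vc=[11]
#4 0x4c→b9/s1 L1-HIT; vc=[11]
#5 0x5f→b11/s1 VC-HIT; vc=[9]
#6 0x4f→b9/s1 VC-HIT; vc=[11]
#7 0x59→b11/s1 VC-HIT; vc=[9]
#8 0x5e→b11/s1 L1-HIT; vc=[9]
#9 0x49→b9/s1 VC-HIT; vc=[11]
#10 0x58→b11/s1 VC-HIT; vc=[9]
#11 0x4d→b9/s1 VC-HIT; vc=[11]
#12 0x5c→b11/s1 VC-HIT; vc=[9]
#13 0x59→b11/s1 L1-HIT; vc=[9]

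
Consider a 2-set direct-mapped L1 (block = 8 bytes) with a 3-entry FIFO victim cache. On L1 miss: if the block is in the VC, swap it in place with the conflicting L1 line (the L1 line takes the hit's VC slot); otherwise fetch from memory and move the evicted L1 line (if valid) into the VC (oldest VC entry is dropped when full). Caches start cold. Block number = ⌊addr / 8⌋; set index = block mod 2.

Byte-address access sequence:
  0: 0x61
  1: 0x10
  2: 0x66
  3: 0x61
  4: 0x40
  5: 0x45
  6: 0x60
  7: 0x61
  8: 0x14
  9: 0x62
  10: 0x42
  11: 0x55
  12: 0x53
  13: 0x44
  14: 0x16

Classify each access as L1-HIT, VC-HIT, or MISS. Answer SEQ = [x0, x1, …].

  [0] addr=0x61 blk=12 s=0: MISS | VC []
  [1] addr=0x10 blk=2 s=0: MISS | VC [12]
  [2] addr=0x66 blk=12 s=0: VC-HIT | VC [2]
  [3] addr=0x61 blk=12 s=0: L1-HIT | VC [2]
  [4] addr=0x40 blk=8 s=0: MISS | VC [2, 12]
  [5] addr=0x45 blk=8 s=0: L1-HIT | VC [2, 12]
  [6] addr=0x60 blk=12 s=0: VC-HIT | VC [2, 8]
  [7] addr=0x61 blk=12 s=0: L1-HIT | VC [2, 8]
  [8] addr=0x14 blk=2 s=0: VC-HIT | VC [12, 8]
  [9] addr=0x62 blk=12 s=0: VC-HIT | VC [2, 8]
  [10] addr=0x42 blk=8 s=0: VC-HIT | VC [2, 12]
  [11] addr=0x55 blk=10 s=0: MISS | VC [2, 12, 8]
  [12] addr=0x53 blk=10 s=0: L1-HIT | VC [2, 12, 8]
  [13] addr=0x44 blk=8 s=0: VC-HIT | VC [2, 12, 10]
  [14] addr=0x16 blk=2 s=0: VC-HIT | VC [8, 12, 10]

SEQ = [MISS, MISS, VC-HIT, L1-HIT, MISS, L1-HIT, VC-HIT, L1-HIT, VC-HIT, VC-HIT, VC-HIT, MISS, L1-HIT, VC-HIT, VC-HIT]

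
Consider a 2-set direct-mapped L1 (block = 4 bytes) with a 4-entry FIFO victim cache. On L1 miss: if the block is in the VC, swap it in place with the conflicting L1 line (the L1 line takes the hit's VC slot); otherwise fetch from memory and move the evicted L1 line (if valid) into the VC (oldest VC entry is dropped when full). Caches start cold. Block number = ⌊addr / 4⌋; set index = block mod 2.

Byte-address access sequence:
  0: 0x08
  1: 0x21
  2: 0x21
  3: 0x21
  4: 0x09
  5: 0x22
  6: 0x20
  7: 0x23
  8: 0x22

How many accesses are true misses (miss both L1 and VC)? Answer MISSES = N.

MISSES = 2

#0 0x8→b2/s0 MISS; vc=[]
#1 0x21→b8/s0 MISS; vc=[2]
#2 0x21→b8/s0 L1-HIT; vc=[2]
#3 0x21→b8/s0 L1-HIT; vc=[2]
#4 0x9→b2/s0 VC-HIT; vc=[8]
#5 0x22→b8/s0 VC-HIT; vc=[2]
#6 0x20→b8/s0 L1-HIT; vc=[2]
#7 0x23→b8/s0 L1-HIT; vc=[2]
#8 0x22→b8/s0 L1-HIT; vc=[2]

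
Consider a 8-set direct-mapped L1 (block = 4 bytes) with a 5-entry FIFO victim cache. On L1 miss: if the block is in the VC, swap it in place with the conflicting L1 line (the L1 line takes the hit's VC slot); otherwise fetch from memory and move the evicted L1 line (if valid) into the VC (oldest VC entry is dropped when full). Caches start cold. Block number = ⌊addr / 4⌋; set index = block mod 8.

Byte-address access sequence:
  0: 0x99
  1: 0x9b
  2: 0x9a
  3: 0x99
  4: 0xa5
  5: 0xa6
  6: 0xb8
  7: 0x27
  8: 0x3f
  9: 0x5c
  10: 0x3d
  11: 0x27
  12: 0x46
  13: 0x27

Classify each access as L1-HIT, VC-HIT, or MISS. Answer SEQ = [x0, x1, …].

SEQ = [MISS, L1-HIT, L1-HIT, L1-HIT, MISS, L1-HIT, MISS, MISS, MISS, MISS, VC-HIT, L1-HIT, MISS, VC-HIT]

  [0] addr=0x99 blk=38 s=6: MISS | VC []
  [1] addr=0x9b blk=38 s=6: L1-HIT | VC []
  [2] addr=0x9a blk=38 s=6: L1-HIT | VC []
  [3] addr=0x99 blk=38 s=6: L1-HIT | VC []
  [4] addr=0xa5 blk=41 s=1: MISS | VC []
  [5] addr=0xa6 blk=41 s=1: L1-HIT | VC []
  [6] addr=0xb8 blk=46 s=6: MISS | VC [38]
  [7] addr=0x27 blk=9 s=1: MISS | VC [38, 41]
  [8] addr=0x3f blk=15 s=7: MISS | VC [38, 41]
  [9] addr=0x5c blk=23 s=7: MISS | VC [38, 41, 15]
  [10] addr=0x3d blk=15 s=7: VC-HIT | VC [38, 41, 23]
  [11] addr=0x27 blk=9 s=1: L1-HIT | VC [38, 41, 23]
  [12] addr=0x46 blk=17 s=1: MISS | VC [38, 41, 23, 9]
  [13] addr=0x27 blk=9 s=1: VC-HIT | VC [38, 41, 23, 17]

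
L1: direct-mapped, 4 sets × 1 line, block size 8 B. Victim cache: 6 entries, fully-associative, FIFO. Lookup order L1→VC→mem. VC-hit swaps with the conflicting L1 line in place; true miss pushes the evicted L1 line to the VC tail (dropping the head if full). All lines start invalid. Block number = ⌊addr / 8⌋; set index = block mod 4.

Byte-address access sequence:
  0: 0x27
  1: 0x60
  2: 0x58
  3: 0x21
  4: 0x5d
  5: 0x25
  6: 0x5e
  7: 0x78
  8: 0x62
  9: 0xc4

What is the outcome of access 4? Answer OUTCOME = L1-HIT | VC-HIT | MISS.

  [0] addr=0x27 blk=4 s=0: MISS | VC []
  [1] addr=0x60 blk=12 s=0: MISS | VC [4]
  [2] addr=0x58 blk=11 s=3: MISS | VC [4]
  [3] addr=0x21 blk=4 s=0: VC-HIT | VC [12]
  [4] addr=0x5d blk=11 s=3: L1-HIT | VC [12]
  [5] addr=0x25 blk=4 s=0: L1-HIT | VC [12]
  [6] addr=0x5e blk=11 s=3: L1-HIT | VC [12]
  [7] addr=0x78 blk=15 s=3: MISS | VC [12, 11]
  [8] addr=0x62 blk=12 s=0: VC-HIT | VC [4, 11]
  [9] addr=0xc4 blk=24 s=0: MISS | VC [4, 11, 12]

OUTCOME = L1-HIT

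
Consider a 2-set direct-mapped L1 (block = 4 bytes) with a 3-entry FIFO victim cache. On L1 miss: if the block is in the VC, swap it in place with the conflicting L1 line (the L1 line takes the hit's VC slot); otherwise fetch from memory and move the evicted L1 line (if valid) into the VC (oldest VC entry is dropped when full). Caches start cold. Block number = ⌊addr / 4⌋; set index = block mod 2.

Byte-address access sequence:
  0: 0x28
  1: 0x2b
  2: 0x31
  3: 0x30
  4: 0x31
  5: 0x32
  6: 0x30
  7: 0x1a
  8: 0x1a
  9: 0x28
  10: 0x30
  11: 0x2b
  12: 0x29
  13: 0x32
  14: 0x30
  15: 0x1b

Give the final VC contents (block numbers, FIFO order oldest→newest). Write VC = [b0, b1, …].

VC = [12, 10]

  [0] addr=0x28 blk=10 s=0: MISS | VC []
  [1] addr=0x2b blk=10 s=0: L1-HIT | VC []
  [2] addr=0x31 blk=12 s=0: MISS | VC [10]
  [3] addr=0x30 blk=12 s=0: L1-HIT | VC [10]
  [4] addr=0x31 blk=12 s=0: L1-HIT | VC [10]
  [5] addr=0x32 blk=12 s=0: L1-HIT | VC [10]
  [6] addr=0x30 blk=12 s=0: L1-HIT | VC [10]
  [7] addr=0x1a blk=6 s=0: MISS | VC [10, 12]
  [8] addr=0x1a blk=6 s=0: L1-HIT | VC [10, 12]
  [9] addr=0x28 blk=10 s=0: VC-HIT | VC [6, 12]
  [10] addr=0x30 blk=12 s=0: VC-HIT | VC [6, 10]
  [11] addr=0x2b blk=10 s=0: VC-HIT | VC [6, 12]
  [12] addr=0x29 blk=10 s=0: L1-HIT | VC [6, 12]
  [13] addr=0x32 blk=12 s=0: VC-HIT | VC [6, 10]
  [14] addr=0x30 blk=12 s=0: L1-HIT | VC [6, 10]
  [15] addr=0x1b blk=6 s=0: VC-HIT | VC [12, 10]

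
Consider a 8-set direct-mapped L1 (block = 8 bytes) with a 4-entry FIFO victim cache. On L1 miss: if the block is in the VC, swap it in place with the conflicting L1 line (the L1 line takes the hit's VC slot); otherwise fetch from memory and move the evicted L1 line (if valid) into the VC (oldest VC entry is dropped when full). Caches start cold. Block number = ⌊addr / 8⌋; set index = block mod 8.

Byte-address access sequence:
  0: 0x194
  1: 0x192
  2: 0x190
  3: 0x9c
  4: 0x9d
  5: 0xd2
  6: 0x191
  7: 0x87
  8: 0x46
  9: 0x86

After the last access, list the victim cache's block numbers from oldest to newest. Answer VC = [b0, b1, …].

VC = [26, 8]

#0 0x194→b50/s2 MISS; vc=[]
#1 0x192→b50/s2 L1-HIT; vc=[]
#2 0x190→b50/s2 L1-HIT; vc=[]
#3 0x9c→b19/s3 MISS; vc=[]
#4 0x9d→b19/s3 L1-HIT; vc=[]
#5 0xd2→b26/s2 MISS; vc=[50]
#6 0x191→b50/s2 VC-HIT; vc=[26]
#7 0x87→b16/s0 MISS; vc=[26]
#8 0x46→b8/s0 MISS; vc=[26,16]
#9 0x86→b16/s0 VC-HIT; vc=[26,8]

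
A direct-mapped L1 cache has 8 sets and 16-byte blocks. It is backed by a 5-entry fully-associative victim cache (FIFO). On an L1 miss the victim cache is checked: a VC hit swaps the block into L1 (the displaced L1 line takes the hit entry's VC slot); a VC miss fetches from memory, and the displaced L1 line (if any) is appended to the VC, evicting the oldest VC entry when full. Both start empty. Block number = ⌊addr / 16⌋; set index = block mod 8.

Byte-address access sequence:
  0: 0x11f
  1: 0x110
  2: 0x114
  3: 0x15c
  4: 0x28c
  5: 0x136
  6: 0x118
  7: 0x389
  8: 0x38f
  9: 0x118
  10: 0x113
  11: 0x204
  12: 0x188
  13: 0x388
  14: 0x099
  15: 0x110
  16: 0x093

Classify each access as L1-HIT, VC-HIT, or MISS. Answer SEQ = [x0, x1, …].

SEQ = [MISS, L1-HIT, L1-HIT, MISS, MISS, MISS, L1-HIT, MISS, L1-HIT, L1-HIT, L1-HIT, MISS, MISS, VC-HIT, MISS, VC-HIT, VC-HIT]

  [0] addr=0x11f blk=17 s=1: MISS | VC []
  [1] addr=0x110 blk=17 s=1: L1-HIT | VC []
  [2] addr=0x114 blk=17 s=1: L1-HIT | VC []
  [3] addr=0x15c blk=21 s=5: MISS | VC []
  [4] addr=0x28c blk=40 s=0: MISS | VC []
  [5] addr=0x136 blk=19 s=3: MISS | VC []
  [6] addr=0x118 blk=17 s=1: L1-HIT | VC []
  [7] addr=0x389 blk=56 s=0: MISS | VC [40]
  [8] addr=0x38f blk=56 s=0: L1-HIT | VC [40]
  [9] addr=0x118 blk=17 s=1: L1-HIT | VC [40]
  [10] addr=0x113 blk=17 s=1: L1-HIT | VC [40]
  [11] addr=0x204 blk=32 s=0: MISS | VC [40, 56]
  [12] addr=0x188 blk=24 s=0: MISS | VC [40, 56, 32]
  [13] addr=0x388 blk=56 s=0: VC-HIT | VC [40, 24, 32]
  [14] addr=0x99 blk=9 s=1: MISS | VC [40, 24, 32, 17]
  [15] addr=0x110 blk=17 s=1: VC-HIT | VC [40, 24, 32, 9]
  [16] addr=0x93 blk=9 s=1: VC-HIT | VC [40, 24, 32, 17]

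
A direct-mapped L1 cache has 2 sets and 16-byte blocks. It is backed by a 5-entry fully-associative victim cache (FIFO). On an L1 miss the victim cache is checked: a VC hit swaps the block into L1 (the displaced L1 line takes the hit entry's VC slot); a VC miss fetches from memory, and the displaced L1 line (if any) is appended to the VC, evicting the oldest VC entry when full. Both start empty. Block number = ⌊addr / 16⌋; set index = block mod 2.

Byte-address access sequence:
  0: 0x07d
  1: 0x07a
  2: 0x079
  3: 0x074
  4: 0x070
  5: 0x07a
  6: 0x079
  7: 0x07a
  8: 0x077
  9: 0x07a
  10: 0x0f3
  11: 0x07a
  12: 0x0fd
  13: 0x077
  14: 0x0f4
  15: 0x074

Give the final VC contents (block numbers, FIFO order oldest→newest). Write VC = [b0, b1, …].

VC = [15]

#0 0x7d→b7/s1 MISS; vc=[]
#1 0x7a→b7/s1 L1-HIT; vc=[]
#2 0x79→b7/s1 L1-HIT; vc=[]
#3 0x74→b7/s1 L1-HIT; vc=[]
#4 0x70→b7/s1 L1-HIT; vc=[]
#5 0x7a→b7/s1 L1-HIT; vc=[]
#6 0x79→b7/s1 L1-HIT; vc=[]
#7 0x7a→b7/s1 L1-HIT; vc=[]
#8 0x77→b7/s1 L1-HIT; vc=[]
#9 0x7a→b7/s1 L1-HIT; vc=[]
#10 0xf3→b15/s1 MISS; vc=[7]
#11 0x7a→b7/s1 VC-HIT; vc=[15]
#12 0xfd→b15/s1 VC-HIT; vc=[7]
#13 0x77→b7/s1 VC-HIT; vc=[15]
#14 0xf4→b15/s1 VC-HIT; vc=[7]
#15 0x74→b7/s1 VC-HIT; vc=[15]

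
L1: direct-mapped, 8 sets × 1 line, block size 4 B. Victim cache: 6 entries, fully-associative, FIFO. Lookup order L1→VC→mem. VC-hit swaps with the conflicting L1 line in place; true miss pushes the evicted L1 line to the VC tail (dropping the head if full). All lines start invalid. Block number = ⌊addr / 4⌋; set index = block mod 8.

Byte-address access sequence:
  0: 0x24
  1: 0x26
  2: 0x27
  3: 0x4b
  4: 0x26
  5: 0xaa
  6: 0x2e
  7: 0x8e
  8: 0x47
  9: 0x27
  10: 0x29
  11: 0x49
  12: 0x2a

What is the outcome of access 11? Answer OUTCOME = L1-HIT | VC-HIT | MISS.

  [0] addr=0x24 blk=9 s=1: MISS | VC []
  [1] addr=0x26 blk=9 s=1: L1-HIT | VC []
  [2] addr=0x27 blk=9 s=1: L1-HIT | VC []
  [3] addr=0x4b blk=18 s=2: MISS | VC []
  [4] addr=0x26 blk=9 s=1: L1-HIT | VC []
  [5] addr=0xaa blk=42 s=2: MISS | VC [18]
  [6] addr=0x2e blk=11 s=3: MISS | VC [18]
  [7] addr=0x8e blk=35 s=3: MISS | VC [18, 11]
  [8] addr=0x47 blk=17 s=1: MISS | VC [18, 11, 9]
  [9] addr=0x27 blk=9 s=1: VC-HIT | VC [18, 11, 17]
  [10] addr=0x29 blk=10 s=2: MISS | VC [18, 11, 17, 42]
  [11] addr=0x49 blk=18 s=2: VC-HIT | VC [10, 11, 17, 42]
  [12] addr=0x2a blk=10 s=2: VC-HIT | VC [18, 11, 17, 42]

OUTCOME = VC-HIT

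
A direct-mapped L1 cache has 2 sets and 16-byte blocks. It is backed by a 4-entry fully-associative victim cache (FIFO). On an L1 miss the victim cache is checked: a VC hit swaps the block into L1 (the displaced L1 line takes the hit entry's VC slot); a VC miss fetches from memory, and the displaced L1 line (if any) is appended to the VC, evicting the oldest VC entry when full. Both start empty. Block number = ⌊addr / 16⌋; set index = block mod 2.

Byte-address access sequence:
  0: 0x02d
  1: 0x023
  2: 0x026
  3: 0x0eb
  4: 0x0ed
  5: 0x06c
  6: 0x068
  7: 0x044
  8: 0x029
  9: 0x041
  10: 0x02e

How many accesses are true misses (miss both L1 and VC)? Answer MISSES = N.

MISSES = 4

#0 0x2d→b2/s0 MISS; vc=[]
#1 0x23→b2/s0 L1-HIT; vc=[]
#2 0x26→b2/s0 L1-HIT; vc=[]
#3 0xeb→b14/s0 MISS; vc=[2]
#4 0xed→b14/s0 L1-HIT; vc=[2]
#5 0x6c→b6/s0 MISS; vc=[2,14]
#6 0x68→b6/s0 L1-HIT; vc=[2,14]
#7 0x44→b4/s0 MISS; vc=[2,14,6]
#8 0x29→b2/s0 VC-HIT; vc=[4,14,6]
#9 0x41→b4/s0 VC-HIT; vc=[2,14,6]
#10 0x2e→b2/s0 VC-HIT; vc=[4,14,6]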